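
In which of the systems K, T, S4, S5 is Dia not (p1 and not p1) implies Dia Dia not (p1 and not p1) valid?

T, S4, S5

K-tableau for the negation not (Dia not (p1 and not p1) implies Dia Dia not (p1 and not p1)):
1. not (Dia not (p1 and not p1) implies Dia Dia not (p1 and not p1)), 0
2. Dia not (p1 and not p1), 0
3. not Dia Dia not (p1 and not p1), 0
4. not (p1 and not p1), 1
5. not Dia not (p1 and not p1), 1
6. p1, 1
Accessibility: 0R1
Complete open branch: countermodel on a K-frame, so not valid in K.
T-tableau for the negation not (Dia not (p1 and not p1) implies Dia Dia not (p1 and not p1)):
1. not (Dia not (p1 and not p1) implies Dia Dia not (p1 and not p1)), 0
2. Dia not (p1 and not p1), 0
3. not Dia Dia not (p1 and not p1), 0
4. not Dia not (p1 and not p1), 0
5. p1 and not p1, 0
6. p1, 0
7. not p1, 0
Accessibility: 0R0
Branch closes: p1 and not p1 both at 0.
Every branch closes (one shown): valid in T, hence also in S4, S5 (every theorem of T is a theorem of S4 and S5).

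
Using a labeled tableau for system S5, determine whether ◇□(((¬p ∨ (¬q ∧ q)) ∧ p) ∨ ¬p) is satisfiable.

Satisfiable

1. ◇□(((¬p ∨ (¬q ∧ q)) ∧ p) ∨ ¬p), 0
2. □(((¬p ∨ (¬q ∧ q)) ∧ p) ∨ ¬p), 1   [◇-rule on 1: fresh world 1, 0R1]
3. ((¬p ∨ (¬q ∧ q)) ∧ p) ∨ ¬p, 0   [□-rule on 2 via 1R0]
4. ((¬p ∨ (¬q ∧ q)) ∧ p) ∨ ¬p, 1   [□-rule on 2 via 1R1]
5. ¬p, 0   [∨-rule on 3 (branches; this branch)]
6. ¬p, 1   [∨-rule on 4 (branches; this branch)]
Accessibility: 0R0, 0R1, 1R0, 1R1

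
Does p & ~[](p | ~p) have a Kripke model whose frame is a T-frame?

1. p & ~[](p | ~p), u
2. p, u
3. ~[](p | ~p), u
4. ~(p | ~p), v
5. ~p, v
6. p, v
Accessibility: uRu, uRv, vRv
Branch closes: p and ~p both at v.
Every branch closes; the branch above is one of them.

No, unsatisfiable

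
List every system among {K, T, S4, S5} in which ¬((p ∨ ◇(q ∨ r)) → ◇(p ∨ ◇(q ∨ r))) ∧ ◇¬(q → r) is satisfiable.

K

K-tableau for the formula:
1. ¬((p ∨ ◇(q ∨ r)) → ◇(p ∨ ◇(q ∨ r))) ∧ ◇¬(q → r), u
2. ¬((p ∨ ◇(q ∨ r)) → ◇(p ∨ ◇(q ∨ r))), u
3. ◇¬(q → r), u
4. p ∨ ◇(q ∨ r), u
5. ¬◇(p ∨ ◇(q ∨ r)), u
6. ◇(q ∨ r), u
7. ¬(q → r), v
8. q, v
9. ¬r, v
10. ¬(p ∨ ◇(q ∨ r)), v
11. ¬p, v
12. ¬◇(q ∨ r), v
13. q ∨ r, w
14. ¬(p ∨ ◇(q ∨ r)), w
15. ¬p, w
16. ¬◇(q ∨ r), w
17. r, w
Accessibility: uRv, uRw
Complete open branch: satisfiable in K.
T-tableau for the formula:
1. ¬((p ∨ ◇(q ∨ r)) → ◇(p ∨ ◇(q ∨ r))) ∧ ◇¬(q → r), u
2. ¬((p ∨ ◇(q ∨ r)) → ◇(p ∨ ◇(q ∨ r))), u
3. ◇¬(q → r), u
4. p ∨ ◇(q ∨ r), u
5. ¬◇(p ∨ ◇(q ∨ r)), u
6. ¬(p ∨ ◇(q ∨ r)), u
7. ¬p, u
8. ¬◇(q ∨ r), u
9. ¬(q ∨ r), u
10. ¬q, u
11. ¬r, u
12. ◇(q ∨ r), u
13. ¬(q → r), v
14. q, v
15. ¬r, v
16. ¬(p ∨ ◇(q ∨ r)), v
17. ¬p, v
18. ¬◇(q ∨ r), v
19. ¬(q ∨ r), v
20. ¬q, v
Accessibility: uRu, uRv, vRv
Branch closes: q and ¬q both at v.
Every branch closes (one shown): unsatisfiable in T, hence also in S4, S5 (every S4/S5-frame is a T-frame).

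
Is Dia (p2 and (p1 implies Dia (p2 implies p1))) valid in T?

Not valid

Tableau for the negation not Dia (p2 and (p1 implies Dia (p2 implies p1))):
1. not Dia (p2 and (p1 implies Dia (p2 implies p1))), u
2. not (p2 and (p1 implies Dia (p2 implies p1))), u
3. not p2, u
Accessibility: uRu
The negation has an open branch (countermodel exists).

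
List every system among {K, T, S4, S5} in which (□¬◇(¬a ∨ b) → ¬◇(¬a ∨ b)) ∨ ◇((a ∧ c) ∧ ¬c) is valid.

T-tableau for the negation ¬((□¬◇(¬a ∨ b) → ¬◇(¬a ∨ b)) ∨ ◇((a ∧ c) ∧ ¬c)):
1. ¬((□¬◇(¬a ∨ b) → ¬◇(¬a ∨ b)) ∨ ◇((a ∧ c) ∧ ¬c)), w0
2. ¬(□¬◇(¬a ∨ b) → ¬◇(¬a ∨ b)), w0
3. ¬◇((a ∧ c) ∧ ¬c), w0
4. □¬◇(¬a ∨ b), w0
5. ◇(¬a ∨ b), w0
6. ¬((a ∧ c) ∧ ¬c), w0
7. ¬◇(¬a ∨ b), w0
8. ¬(¬a ∨ b), w0
9. a, w0
10. ¬b, w0
11. ¬(a ∧ c), w0
12. ¬c, w0
13. ¬a ∨ b, w1
14. ¬((a ∧ c) ∧ ¬c), w1
15. ¬◇(¬a ∨ b), w1
16. ¬(¬a ∨ b), w1
17. a, w1
18. ¬b, w1
19. b, w1
Accessibility: w0Rw0, w0Rw1, w1Rw1
Branch closes: b and ¬b both at w1.
Every branch closes (one shown): valid in T, hence also in S4, S5 (every theorem of T is a theorem of S4 and S5).
K-tableau for the negation ¬((□¬◇(¬a ∨ b) → ¬◇(¬a ∨ b)) ∨ ◇((a ∧ c) ∧ ¬c)):
1. ¬((□¬◇(¬a ∨ b) → ¬◇(¬a ∨ b)) ∨ ◇((a ∧ c) ∧ ¬c)), w0
2. ¬(□¬◇(¬a ∨ b) → ¬◇(¬a ∨ b)), w0
3. ¬◇((a ∧ c) ∧ ¬c), w0
4. □¬◇(¬a ∨ b), w0
5. ◇(¬a ∨ b), w0
6. ¬a ∨ b, w1
7. ¬((a ∧ c) ∧ ¬c), w1
8. ¬◇(¬a ∨ b), w1
9. b, w1
10. c, w1
Accessibility: w0Rw1
Complete open branch: countermodel on a K-frame, so not valid in K.

T, S4, S5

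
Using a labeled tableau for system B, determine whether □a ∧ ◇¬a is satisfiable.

1. □a ∧ ◇¬a, 0
2. □a, 0
3. ◇¬a, 0
4. a, 0
5. ¬a, 1
6. a, 1
Accessibility: 0R0, 0R1, 1R0, 1R1
Branch closes: a and ¬a both at 1.
(One branch shown.) All branches close.

No, unsatisfiable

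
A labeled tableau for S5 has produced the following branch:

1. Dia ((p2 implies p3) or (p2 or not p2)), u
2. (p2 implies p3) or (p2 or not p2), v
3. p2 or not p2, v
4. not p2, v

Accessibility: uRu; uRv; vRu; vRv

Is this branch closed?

Open

No atom appears with both signs at the same world.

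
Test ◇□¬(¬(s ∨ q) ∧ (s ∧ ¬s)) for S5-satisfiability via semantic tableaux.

1. ◇□¬(¬(s ∨ q) ∧ (s ∧ ¬s)), w0
2. □¬(¬(s ∨ q) ∧ (s ∧ ¬s)), w1
3. ¬(¬(s ∨ q) ∧ (s ∧ ¬s)), w0
4. ¬(¬(s ∨ q) ∧ (s ∧ ¬s)), w1
5. ¬(s ∧ ¬s), w0
6. ¬(s ∧ ¬s), w1
7. s, w0
8. s, w1
Accessibility: w0Rw0, w0Rw1, w1Rw0, w1Rw1

Yes, satisfiable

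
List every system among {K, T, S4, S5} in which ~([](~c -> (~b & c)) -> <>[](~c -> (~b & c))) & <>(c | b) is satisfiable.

K-tableau for the formula:
1. ~([](~c -> (~b & c)) -> <>[](~c -> (~b & c))) & <>(c | b), 0
2. ~([](~c -> (~b & c)) -> <>[](~c -> (~b & c))), 0   [&-rule on 1]
3. <>(c | b), 0   [&-rule on 1]
4. [](~c -> (~b & c)), 0   [~->-rule on 2]
5. ~<>[](~c -> (~b & c)), 0   [~->-rule on 2]
6. c | b, 1   [<>-rule on 3: fresh world 1, 0R1]
7. ~c -> (~b & c), 1   [[]-rule on 4 via 0R1]
8. ~[](~c -> (~b & c)), 1   [~<>-rule on 5 via 0R1]
9. b, 1   [|-rule on 6 (branches; this branch)]
10. c, 1   [->-rule on 7 (branches; this branch)]
11. ~(~c -> (~b & c)), 2   [~[]-rule on 8: fresh world 2, 1R2]
12. ~c, 2   [~->-rule on 11]
13. ~(~b & c), 2   [~->-rule on 11]
Accessibility: 0R1, 1R2
Complete open branch: satisfiable in K.
T-tableau for the formula:
1. ~([](~c -> (~b & c)) -> <>[](~c -> (~b & c))) & <>(c | b), 0
2. ~([](~c -> (~b & c)) -> <>[](~c -> (~b & c))), 0   [&-rule on 1]
3. <>(c | b), 0   [&-rule on 1]
4. [](~c -> (~b & c)), 0   [~->-rule on 2]
5. ~<>[](~c -> (~b & c)), 0   [~->-rule on 2]
6. ~c -> (~b & c), 0   [[]-rule on 4 via 0R0]
7. ~[](~c -> (~b & c)), 0   [~<>-rule on 5 via 0R0]
8. ~b & c, 0   [->-rule on 6 (branches; this branch)]
9. ~b, 0   [&-rule on 8]
10. c, 0   [&-rule on 8]
11. c | b, 1   [<>-rule on 3: fresh world 1, 0R1]
12. ~c -> (~b & c), 1   [[]-rule on 4 via 0R1]
13. ~[](~c -> (~b & c)), 1   [~<>-rule on 5 via 0R1]
14. c, 1   [|-rule on 11 (branches; this branch)]
15. ~b & c, 1   [->-rule on 12 (branches; this branch)]
16. ~b, 1   [&-rule on 15]
17. ~(~c -> (~b & c)), 2   [~[]-rule on 7: fresh world 2, 0R2]
18. ~c, 2   [~->-rule on 17]
19. ~(~b & c), 2   [~->-rule on 17]
20. ~c -> (~b & c), 2   [[]-rule on 4 via 0R2]
21. ~[](~c -> (~b & c)), 2   [~<>-rule on 5 via 0R2]
22. ~b & c, 2   [->-rule on 20 (branches; this branch)]
23. ~b, 2   [&-rule on 22]
24. c, 2   [&-rule on 22]
Accessibility: 0R0, 0R1, 0R2, 1R1, 2R2
Branch closes: c and ~c both at 2.
Every branch closes (one shown): unsatisfiable in T, hence also in S4, S5 (every S4/S5-frame is a T-frame).

K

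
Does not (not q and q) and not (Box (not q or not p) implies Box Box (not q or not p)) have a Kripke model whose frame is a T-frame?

Satisfiable (open branch found)

1. not (not q and q) and not (Box (not q or not p) implies Box Box (not q or not p)), u
2. not (not q and q), u
3. not (Box (not q or not p) implies Box Box (not q or not p)), u
4. Box (not q or not p), u
5. not Box Box (not q or not p), u
6. not q or not p, u
7. not q, u
8. not p, u
9. not Box (not q or not p), v
10. not q or not p, v
11. not p, v
12. not (not q or not p), w
13. q, w
14. p, w
Accessibility: uRu, uRv, vRv, vRw, wRw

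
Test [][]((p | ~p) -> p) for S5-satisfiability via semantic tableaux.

Satisfiable (open branch found)

1. [][]((p | ~p) -> p), 0
2. []((p | ~p) -> p), 0   [[]-rule on 1 via 0R0]
3. (p | ~p) -> p, 0   [[]-rule on 2 via 0R0]
4. p, 0   [->-rule on 3 (branches; this branch)]
Accessibility: 0R0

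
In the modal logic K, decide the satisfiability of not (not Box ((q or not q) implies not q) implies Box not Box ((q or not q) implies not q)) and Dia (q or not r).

1. not (not Box ((q or not q) implies not q) implies Box not Box ((q or not q) implies not q)) and Dia (q or not r), u
2. not (not Box ((q or not q) implies not q) implies Box not Box ((q or not q) implies not q)), u
3. Dia (q or not r), u
4. not Box ((q or not q) implies not q), u
5. not Box not Box ((q or not q) implies not q), u
6. q or not r, v
7. not r, v
8. not ((q or not q) implies not q), w
9. q or not q, w
10. q, w
11. Box ((q or not q) implies not q), x
Accessibility: uRv, uRw, uRx

Yes, satisfiable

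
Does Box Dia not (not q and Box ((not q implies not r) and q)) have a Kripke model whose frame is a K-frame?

Yes, satisfiable

1. Box Dia not (not q and Box ((not q implies not r) and q)), 0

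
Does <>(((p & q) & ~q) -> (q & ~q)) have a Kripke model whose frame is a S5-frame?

1. <>(((p & q) & ~q) -> (q & ~q)), 0
2. ((p & q) & ~q) -> (q & ~q), 1
3. ~((p & q) & ~q), 1
4. q, 1
Accessibility: 0R0, 0R1, 1R0, 1R1

Yes, satisfiable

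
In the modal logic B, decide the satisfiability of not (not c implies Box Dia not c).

Unsatisfiable

1. not (not c implies Box Dia not c), 0
2. not c, 0
3. not Box Dia not c, 0
4. not Dia not c, 1
5. c, 0
Accessibility: 0R0, 0R1, 1R0, 1R1
Branch closes: c and not c both at 0.
All branches of the tableau close; one closing branch shown above.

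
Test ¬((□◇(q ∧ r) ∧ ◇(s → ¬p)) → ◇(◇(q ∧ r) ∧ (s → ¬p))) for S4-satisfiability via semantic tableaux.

1. ¬((□◇(q ∧ r) ∧ ◇(s → ¬p)) → ◇(◇(q ∧ r) ∧ (s → ¬p))), 0
2. □◇(q ∧ r) ∧ ◇(s → ¬p), 0
3. ¬◇(◇(q ∧ r) ∧ (s → ¬p)), 0
4. □◇(q ∧ r), 0
5. ◇(s → ¬p), 0
6. ¬(◇(q ∧ r) ∧ (s → ¬p)), 0
7. ◇(q ∧ r), 0
8. ¬(s → ¬p), 0
9. s, 0
10. p, 0
11. s → ¬p, 1
12. ¬(◇(q ∧ r) ∧ (s → ¬p)), 1
13. ◇(q ∧ r), 1
14. ¬p, 1
15. ¬◇(q ∧ r), 1
16. ¬(q ∧ r), 1
17. ¬r, 1
18. q ∧ r, 2
19. q, 2
20. r, 2
21. ¬(◇(q ∧ r) ∧ (s → ¬p)), 2
22. ◇(q ∧ r), 2
23. ¬(s → ¬p), 2
24. s, 2
25. p, 2
26. q ∧ r, 3
27. q, 3
28. r, 3
29. ¬(◇(q ∧ r) ∧ (s → ¬p)), 3
30. ◇(q ∧ r), 3
31. ¬(q ∧ r), 3
32. ¬(s → ¬p), 3
33. s, 3
34. p, 3
35. ¬r, 3
Accessibility: 0R0, 0R1, 0R2, 0R3, 1R1, 1R3, 2R2, 3R3
Branch closes: r and ¬r both at 3.
Every branch closes; the branch above is one of them.

Unsatisfiable (every branch closes)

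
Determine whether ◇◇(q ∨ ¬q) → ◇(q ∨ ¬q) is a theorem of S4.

Tableau for the negation ¬(◇◇(q ∨ ¬q) → ◇(q ∨ ¬q)):
1. ¬(◇◇(q ∨ ¬q) → ◇(q ∨ ¬q)), w0
2. ◇◇(q ∨ ¬q), w0
3. ¬◇(q ∨ ¬q), w0
4. ¬(q ∨ ¬q), w0
5. ¬q, w0
6. q, w0
Accessibility: w0Rw0
Branch closes: q and ¬q both at w0.
All branches of the negation close; one closing branch shown above.

Valid in S4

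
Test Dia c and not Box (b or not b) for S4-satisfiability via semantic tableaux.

1. Dia c and not Box (b or not b), u
2. Dia c, u   [and-rule on 1]
3. not Box (b or not b), u   [and-rule on 1]
4. c, v   [Dia-rule on 2: fresh world v, uRv]
5. not (b or not b), w   [neg-Box-rule on 3: fresh world w, uRw]
6. not b, w   [neg-or-rule on 5]
7. b, w   [neg-or-rule on 5]
Accessibility: uRu, uRv, uRw, vRv, wRw
Branch closes: b and not b both at w.
(One branch shown.) All branches close.

No, unsatisfiable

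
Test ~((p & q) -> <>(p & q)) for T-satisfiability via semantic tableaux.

1. ~((p & q) -> <>(p & q)), u
2. p & q, u
3. ~<>(p & q), u
4. p, u
5. q, u
6. ~(p & q), u
7. ~q, u
Accessibility: uRu
Branch closes: q and ~q both at u.
All branches of the tableau close; one closing branch shown above.

No, unsatisfiable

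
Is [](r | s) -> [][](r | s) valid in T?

Tableau for the negation ~([](r | s) -> [][](r | s)):
1. ~([](r | s) -> [][](r | s)), u
2. [](r | s), u
3. ~[][](r | s), u
4. r | s, u
5. s, u
6. ~[](r | s), v
7. r | s, v
8. s, v
9. ~(r | s), w
10. ~r, w
11. ~s, w
Accessibility: uRu, uRv, vRv, vRw, wRw
The negation has an open branch (countermodel exists).

Invalid (countermodel exists)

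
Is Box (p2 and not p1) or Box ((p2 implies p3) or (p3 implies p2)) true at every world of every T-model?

Yes, valid

Tableau for the negation not (Box (p2 and not p1) or Box ((p2 implies p3) or (p3 implies p2))):
1. not (Box (p2 and not p1) or Box ((p2 implies p3) or (p3 implies p2))), u
2. not Box (p2 and not p1), u
3. not Box ((p2 implies p3) or (p3 implies p2)), u
4. not (p2 and not p1), v
5. p1, v
6. not ((p2 implies p3) or (p3 implies p2)), w
7. not (p2 implies p3), w
8. not (p3 implies p2), w
9. p2, w
10. not p3, w
11. p3, w
12. not p2, w
Accessibility: uRu, uRv, uRw, vRv, wRw
Branch closes: p3 and not p3 both at w.
All branches of the negation close; one closing branch shown above.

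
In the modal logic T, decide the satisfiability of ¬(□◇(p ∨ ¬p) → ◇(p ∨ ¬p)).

No, unsatisfiable

1. ¬(□◇(p ∨ ¬p) → ◇(p ∨ ¬p)), w0
2. □◇(p ∨ ¬p), w0
3. ¬◇(p ∨ ¬p), w0
4. ◇(p ∨ ¬p), w0
5. ¬(p ∨ ¬p), w0
6. ¬p, w0
7. p, w0
Accessibility: w0Rw0
Branch closes: p and ¬p both at w0.
All branches of the tableau close; one closing branch shown above.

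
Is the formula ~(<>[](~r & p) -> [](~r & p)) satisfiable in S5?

No, unsatisfiable

1. ~(<>[](~r & p) -> [](~r & p)), 0
2. <>[](~r & p), 0   [~->-rule on 1]
3. ~[](~r & p), 0   [~->-rule on 1]
4. [](~r & p), 1   [<>-rule on 2: fresh world 1, 0R1]
5. ~r & p, 0   [[]-rule on 4 via 1R0]
6. ~r, 0   [&-rule on 5]
7. p, 0   [&-rule on 5]
8. ~r & p, 1   [[]-rule on 4 via 1R1]
9. ~r, 1   [&-rule on 8]
10. p, 1   [&-rule on 8]
11. ~(~r & p), 2   [~[]-rule on 3: fresh world 2, 0R2]
12. ~r & p, 2   [[]-rule on 4 via 1R2]
13. ~r, 2   [&-rule on 12]
14. p, 2   [&-rule on 12]
15. ~p, 2   [~&-rule on 11 (branches; this branch)]
Accessibility: 0R0, 0R1, 0R2, 1R0, 1R1, 1R2, 2R0, 2R1, 2R2
Branch closes: p and ~p both at 2.
(One branch shown.) All branches close.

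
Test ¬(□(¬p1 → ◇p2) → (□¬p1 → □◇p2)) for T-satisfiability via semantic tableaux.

No, unsatisfiable

1. ¬(□(¬p1 → ◇p2) → (□¬p1 → □◇p2)), 0
2. □(¬p1 → ◇p2), 0   [¬→-rule on 1]
3. ¬(□¬p1 → □◇p2), 0   [¬→-rule on 1]
4. □¬p1, 0   [¬→-rule on 3]
5. ¬□◇p2, 0   [¬→-rule on 3]
6. ¬p1 → ◇p2, 0   [□-rule on 2 via 0R0]
7. ¬p1, 0   [□-rule on 4 via 0R0]
8. ◇p2, 0   [→-rule on 6 (branches; this branch)]
9. ¬◇p2, 1   [¬□-rule on 5: fresh world 1, 0R1]
10. ¬p1 → ◇p2, 1   [□-rule on 2 via 0R1]
11. ¬p1, 1   [□-rule on 4 via 0R1]
12. ¬p2, 1   [¬◇-rule on 9 via 1R1]
13. ◇p2, 1   [→-rule on 10 (branches; this branch)]
14. p2, 2   [◇-rule on 8: fresh world 2, 0R2]
15. ¬p1 → ◇p2, 2   [□-rule on 2 via 0R2]
16. ¬p1, 2   [□-rule on 4 via 0R2]
17. ◇p2, 2   [→-rule on 15 (branches; this branch)]
18. p2, 3   [◇-rule on 13: fresh world 3, 1R3]
19. ¬p2, 3   [¬◇-rule on 9 via 1R3]
Accessibility: 0R0, 0R1, 0R2, 1R1, 1R3, 2R2, 3R3
Branch closes: p2 and ¬p2 both at 3.
All branches of the tableau close; one closing branch shown above.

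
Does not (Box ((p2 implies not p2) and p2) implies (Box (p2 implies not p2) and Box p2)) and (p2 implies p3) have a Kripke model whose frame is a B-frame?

1. not (Box ((p2 implies not p2) and p2) implies (Box (p2 implies not p2) and Box p2)) and (p2 implies p3), u
2. not (Box ((p2 implies not p2) and p2) implies (Box (p2 implies not p2) and Box p2)), u
3. p2 implies p3, u
4. Box ((p2 implies not p2) and p2), u
5. not (Box (p2 implies not p2) and Box p2), u
6. (p2 implies not p2) and p2, u
7. p2 implies not p2, u
8. p2, u
9. p3, u
10. not Box p2, u
11. not p2, u
Accessibility: uRu
Branch closes: p2 and not p2 both at u.
Every branch closes; the branch above is one of them.

Unsatisfiable (every branch closes)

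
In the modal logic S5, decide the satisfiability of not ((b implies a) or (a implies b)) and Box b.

Unsatisfiable

1. not ((b implies a) or (a implies b)) and Box b, 0
2. not ((b implies a) or (a implies b)), 0   [and-rule on 1]
3. Box b, 0   [and-rule on 1]
4. not (b implies a), 0   [neg-or-rule on 2]
5. not (a implies b), 0   [neg-or-rule on 2]
6. b, 0   [neg-implies-rule on 4]
7. not a, 0   [neg-implies-rule on 4]
8. a, 0   [neg-implies-rule on 5]
9. not b, 0   [neg-implies-rule on 5]
Accessibility: 0R0
Branch closes: a and not a both at 0.
(One branch shown.) All branches close.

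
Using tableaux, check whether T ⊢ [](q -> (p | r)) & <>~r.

Tableau for the negation ~([](q -> (p | r)) & <>~r):
1. ~([](q -> (p | r)) & <>~r), 0
2. ~<>~r, 0   [~&-rule on 1 (branches; this branch)]
3. r, 0   [~<>-rule on 2 via 0R0]
Accessibility: 0R0
The negation has an open branch (countermodel exists).

Invalid (countermodel exists)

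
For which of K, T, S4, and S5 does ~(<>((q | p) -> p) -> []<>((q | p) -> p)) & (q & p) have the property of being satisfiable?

K, T, S4

S5-tableau for the formula:
1. ~(<>((q | p) -> p) -> []<>((q | p) -> p)) & (q & p), u
2. ~(<>((q | p) -> p) -> []<>((q | p) -> p)), u
3. q & p, u
4. <>((q | p) -> p), u
5. ~[]<>((q | p) -> p), u
6. q, u
7. p, u
8. (q | p) -> p, v
9. ~(q | p), v
10. ~q, v
11. ~p, v
12. ~<>((q | p) -> p), w
13. ~((q | p) -> p), u
14. q | p, u
15. ~p, u
Accessibility: uRu, uRv, uRw, vRu, vRv, vRw, wRu, wRv, wRw
Branch closes: p and ~p both at u.
Every branch closes (one shown): unsatisfiable in S5.
S4-tableau for the formula:
1. ~(<>((q | p) -> p) -> []<>((q | p) -> p)) & (q & p), u
2. ~(<>((q | p) -> p) -> []<>((q | p) -> p)), u
3. q & p, u
4. <>((q | p) -> p), u
5. ~[]<>((q | p) -> p), u
6. q, u
7. p, u
8. (q | p) -> p, v
9. p, v
10. ~<>((q | p) -> p), w
11. ~((q | p) -> p), w
12. q | p, w
13. ~p, w
14. q, w
Accessibility: uRu, uRv, uRw, vRv, wRw
Complete open branch: satisfiable in S4, hence also in K, T (this S4-model is also a K-model and a T-model).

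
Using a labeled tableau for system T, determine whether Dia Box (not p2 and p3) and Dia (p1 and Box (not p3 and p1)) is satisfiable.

Satisfiable (open branch found)

1. Dia Box (not p2 and p3) and Dia (p1 and Box (not p3 and p1)), w0
2. Dia Box (not p2 and p3), w0
3. Dia (p1 and Box (not p3 and p1)), w0
4. Box (not p2 and p3), w1
5. not p2 and p3, w1
6. not p2, w1
7. p3, w1
8. p1 and Box (not p3 and p1), w2
9. p1, w2
10. Box (not p3 and p1), w2
11. not p3 and p1, w2
12. not p3, w2
Accessibility: w0Rw0, w0Rw1, w0Rw2, w1Rw1, w2Rw2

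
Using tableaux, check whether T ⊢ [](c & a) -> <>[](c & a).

Valid

Tableau for the negation ~([](c & a) -> <>[](c & a)):
1. ~([](c & a) -> <>[](c & a)), 0
2. [](c & a), 0
3. ~<>[](c & a), 0
4. c & a, 0
5. c, 0
6. a, 0
7. ~[](c & a), 0
8. ~(c & a), 1
9. c & a, 1
10. c, 1
11. a, 1
12. ~[](c & a), 1
13. ~a, 1
Accessibility: 0R0, 0R1, 1R1
Branch closes: a and ~a both at 1.
Every branch of the negation's tableau closes; the branch above is one of them.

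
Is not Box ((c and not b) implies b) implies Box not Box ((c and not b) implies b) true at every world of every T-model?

Tableau for the negation not (not Box ((c and not b) implies b) implies Box not Box ((c and not b) implies b)):
1. not (not Box ((c and not b) implies b) implies Box not Box ((c and not b) implies b)), u
2. not Box ((c and not b) implies b), u
3. not Box not Box ((c and not b) implies b), u
4. not ((c and not b) implies b), v
5. c and not b, v
6. not b, v
7. c, v
8. Box ((c and not b) implies b), w
9. (c and not b) implies b, w
10. b, w
Accessibility: uRu, uRv, uRw, vRv, wRw
The negation has an open branch (countermodel exists).

Not valid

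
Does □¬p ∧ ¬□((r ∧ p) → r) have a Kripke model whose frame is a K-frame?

1. □¬p ∧ ¬□((r ∧ p) → r), u
2. □¬p, u
3. ¬□((r ∧ p) → r), u
4. ¬((r ∧ p) → r), v
5. r ∧ p, v
6. ¬r, v
7. r, v
8. p, v
Accessibility: uRv
Branch closes: r and ¬r both at v.
(One branch shown.) All branches close.

Unsatisfiable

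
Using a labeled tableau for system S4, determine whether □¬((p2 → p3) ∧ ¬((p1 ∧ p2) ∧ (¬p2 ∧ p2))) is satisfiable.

1. □¬((p2 → p3) ∧ ¬((p1 ∧ p2) ∧ (¬p2 ∧ p2))), u
2. ¬((p2 → p3) ∧ ¬((p1 ∧ p2) ∧ (¬p2 ∧ p2))), u   [□-rule on 1 via uRu]
3. ¬(p2 → p3), u   [¬∧-rule on 2 (branches; this branch)]
4. p2, u   [¬→-rule on 3]
5. ¬p3, u   [¬→-rule on 3]
Accessibility: uRu

Satisfiable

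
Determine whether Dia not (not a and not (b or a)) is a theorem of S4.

Invalid (countermodel exists)

Tableau for the negation not Dia not (not a and not (b or a)):
1. not Dia not (not a and not (b or a)), w0
2. not a and not (b or a), w0
3. not a, w0
4. not (b or a), w0
5. not b, w0
Accessibility: w0Rw0
The negation has an open branch (countermodel exists).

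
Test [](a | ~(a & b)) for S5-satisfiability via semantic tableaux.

Satisfiable

1. [](a | ~(a & b)), u
2. a | ~(a & b), u   [[]-rule on 1 via uRu]
3. ~(a & b), u   [|-rule on 2 (branches; this branch)]
4. ~b, u   [~&-rule on 3 (branches; this branch)]
Accessibility: uRu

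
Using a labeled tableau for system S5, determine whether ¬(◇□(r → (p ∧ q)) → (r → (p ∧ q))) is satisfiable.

No, unsatisfiable

1. ¬(◇□(r → (p ∧ q)) → (r → (p ∧ q))), 0
2. ◇□(r → (p ∧ q)), 0
3. ¬(r → (p ∧ q)), 0
4. r, 0
5. ¬(p ∧ q), 0
6. ¬q, 0
7. □(r → (p ∧ q)), 1
8. r → (p ∧ q), 0
9. r → (p ∧ q), 1
10. p ∧ q, 0
11. p, 0
12. q, 0
Accessibility: 0R0, 0R1, 1R0, 1R1
Branch closes: q and ¬q both at 0.
All branches of the tableau close; one closing branch shown above.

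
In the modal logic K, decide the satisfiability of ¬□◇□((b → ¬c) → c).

Yes, satisfiable

1. ¬□◇□((b → ¬c) → c), w0
2. ¬◇□((b → ¬c) → c), w1
Accessibility: w0Rw1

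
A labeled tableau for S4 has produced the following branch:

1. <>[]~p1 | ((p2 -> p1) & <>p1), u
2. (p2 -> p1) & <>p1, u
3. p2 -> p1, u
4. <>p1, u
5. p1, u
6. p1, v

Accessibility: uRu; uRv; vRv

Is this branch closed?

No, open

No world carries both an atom and its negation.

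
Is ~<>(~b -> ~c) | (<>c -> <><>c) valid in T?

Yes, valid

Tableau for the negation ~(~<>(~b -> ~c) | (<>c -> <><>c)):
1. ~(~<>(~b -> ~c) | (<>c -> <><>c)), 0
2. <>(~b -> ~c), 0
3. ~(<>c -> <><>c), 0
4. <>c, 0
5. ~<><>c, 0
6. ~<>c, 0
7. ~c, 0
8. ~b -> ~c, 1
9. ~<>c, 1
10. ~c, 1
11. c, 2
12. ~<>c, 2
13. ~c, 2
Accessibility: 0R0, 0R1, 0R2, 1R1, 2R2
Branch closes: c and ~c both at 2.
Every branch of the negation's tableau closes; the branch above is one of them.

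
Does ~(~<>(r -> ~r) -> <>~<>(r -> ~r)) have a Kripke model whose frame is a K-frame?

1. ~(~<>(r -> ~r) -> <>~<>(r -> ~r)), w0
2. ~<>(r -> ~r), w0
3. ~<>~<>(r -> ~r), w0

Satisfiable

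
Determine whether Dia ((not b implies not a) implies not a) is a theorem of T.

Tableau for the negation not Dia ((not b implies not a) implies not a):
1. not Dia ((not b implies not a) implies not a), w0
2. not ((not b implies not a) implies not a), w0
3. not b implies not a, w0
4. a, w0
5. b, w0
Accessibility: w0Rw0
The negation has an open branch (countermodel exists).

Not valid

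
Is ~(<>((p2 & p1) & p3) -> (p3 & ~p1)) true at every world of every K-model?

Tableau for the negation <>((p2 & p1) & p3) -> (p3 & ~p1):
1. <>((p2 & p1) & p3) -> (p3 & ~p1), u
2. p3 & ~p1, u
3. p3, u
4. ~p1, u
The negation has an open branch (countermodel exists).

Invalid (countermodel exists)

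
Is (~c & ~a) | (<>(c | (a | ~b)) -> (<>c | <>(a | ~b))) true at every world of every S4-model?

Tableau for the negation ~((~c & ~a) | (<>(c | (a | ~b)) -> (<>c | <>(a | ~b)))):
1. ~((~c & ~a) | (<>(c | (a | ~b)) -> (<>c | <>(a | ~b)))), 0
2. ~(~c & ~a), 0   [~|-rule on 1]
3. ~(<>(c | (a | ~b)) -> (<>c | <>(a | ~b))), 0   [~|-rule on 1]
4. <>(c | (a | ~b)), 0   [~->-rule on 3]
5. ~(<>c | <>(a | ~b)), 0   [~->-rule on 3]
6. ~<>c, 0   [~|-rule on 5]
7. ~<>(a | ~b), 0   [~|-rule on 5]
8. ~c, 0   [~<>-rule on 6 via 0R0]
9. ~(a | ~b), 0   [~<>-rule on 7 via 0R0]
10. ~a, 0   [~|-rule on 9]
11. b, 0   [~|-rule on 9]
12. a, 0   [~&-rule on 2 (branches; this branch)]
Accessibility: 0R0
Branch closes: a and ~a both at 0.
Every branch of the negation's tableau closes; the branch above is one of them.

Valid in S4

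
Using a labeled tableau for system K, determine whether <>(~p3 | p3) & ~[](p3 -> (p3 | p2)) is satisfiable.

1. <>(~p3 | p3) & ~[](p3 -> (p3 | p2)), w0
2. <>(~p3 | p3), w0
3. ~[](p3 -> (p3 | p2)), w0
4. ~p3 | p3, w1
5. p3, w1
6. ~(p3 -> (p3 | p2)), w2
7. p3, w2
8. ~(p3 | p2), w2
9. ~p3, w2
10. ~p2, w2
Accessibility: w0Rw1, w0Rw2
Branch closes: p3 and ~p3 both at w2.
All branches of the tableau close; one closing branch shown above.

No, unsatisfiable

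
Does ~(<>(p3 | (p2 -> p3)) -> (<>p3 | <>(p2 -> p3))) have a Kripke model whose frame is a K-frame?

1. ~(<>(p3 | (p2 -> p3)) -> (<>p3 | <>(p2 -> p3))), u
2. <>(p3 | (p2 -> p3)), u
3. ~(<>p3 | <>(p2 -> p3)), u
4. ~<>p3, u
5. ~<>(p2 -> p3), u
6. p3 | (p2 -> p3), v
7. ~p3, v
8. ~(p2 -> p3), v
9. p2, v
10. p2 -> p3, v
11. p3, v
Accessibility: uRv
Branch closes: p3 and ~p3 both at v.
(One branch shown.) All branches close.

No, unsatisfiable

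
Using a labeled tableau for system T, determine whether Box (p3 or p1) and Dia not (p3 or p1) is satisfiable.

Unsatisfiable

1. Box (p3 or p1) and Dia not (p3 or p1), 0
2. Box (p3 or p1), 0
3. Dia not (p3 or p1), 0
4. p3 or p1, 0
5. p1, 0
6. not (p3 or p1), 1
7. not p3, 1
8. not p1, 1
9. p3 or p1, 1
10. p1, 1
Accessibility: 0R0, 0R1, 1R1
Branch closes: p1 and not p1 both at 1.
(One branch shown.) All branches close.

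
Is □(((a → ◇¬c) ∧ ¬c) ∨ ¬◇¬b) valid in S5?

No, not valid

Tableau for the negation ¬□(((a → ◇¬c) ∧ ¬c) ∨ ¬◇¬b):
1. ¬□(((a → ◇¬c) ∧ ¬c) ∨ ¬◇¬b), w0
2. ¬(((a → ◇¬c) ∧ ¬c) ∨ ¬◇¬b), w1
3. ¬((a → ◇¬c) ∧ ¬c), w1
4. ◇¬b, w1
5. c, w1
6. ¬b, w2
Accessibility: w0Rw0, w0Rw1, w0Rw2, w1Rw0, w1Rw1, w1Rw2, w2Rw0, w2Rw1, w2Rw2
The negation has an open branch (countermodel exists).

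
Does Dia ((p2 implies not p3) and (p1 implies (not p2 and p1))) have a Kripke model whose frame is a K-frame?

Satisfiable (open branch found)

1. Dia ((p2 implies not p3) and (p1 implies (not p2 and p1))), 0
2. (p2 implies not p3) and (p1 implies (not p2 and p1)), 1
3. p2 implies not p3, 1
4. p1 implies (not p2 and p1), 1
5. not p3, 1
6. not p2 and p1, 1
7. not p2, 1
8. p1, 1
Accessibility: 0R1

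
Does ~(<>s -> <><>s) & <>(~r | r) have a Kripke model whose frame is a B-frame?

Unsatisfiable

1. ~(<>s -> <><>s) & <>(~r | r), u
2. ~(<>s -> <><>s), u
3. <>(~r | r), u
4. <>s, u
5. ~<><>s, u
6. ~<>s, u
7. ~s, u
8. ~r | r, v
9. ~<>s, v
10. ~s, v
11. r, v
12. s, w
13. ~<>s, w
14. ~s, w
Accessibility: uRu, uRv, uRw, vRu, vRv, wRu, wRw
Branch closes: s and ~s both at w.
(One branch shown.) All branches close.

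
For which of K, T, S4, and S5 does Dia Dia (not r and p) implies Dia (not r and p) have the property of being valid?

T-tableau for the negation not (Dia Dia (not r and p) implies Dia (not r and p)):
1. not (Dia Dia (not r and p) implies Dia (not r and p)), u
2. Dia Dia (not r and p), u
3. not Dia (not r and p), u
4. not (not r and p), u
5. not p, u
6. Dia (not r and p), v
7. not (not r and p), v
8. not p, v
9. not r and p, w
10. not r, w
11. p, w
Accessibility: uRu, uRv, vRv, vRw, wRw
Complete open branch: countermodel on a T-frame, so not valid in T, nor in K (the same frame is also a K-frame).
S4-tableau for the negation not (Dia Dia (not r and p) implies Dia (not r and p)):
1. not (Dia Dia (not r and p) implies Dia (not r and p)), u
2. Dia Dia (not r and p), u
3. not Dia (not r and p), u
4. not (not r and p), u
5. not p, u
6. Dia (not r and p), v
7. not (not r and p), v
8. not p, v
9. not r and p, w
10. not r, w
11. p, w
12. not (not r and p), w
13. not p, w
Accessibility: uRu, uRv, uRw, vRv, vRw, wRw
Branch closes: p and not p both at w.
Every branch closes (one shown): valid in S4, hence also in S5 (every theorem of S4 is a theorem of S5).

S4, S5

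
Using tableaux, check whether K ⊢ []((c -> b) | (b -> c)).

Tableau for the negation ~[]((c -> b) | (b -> c)):
1. ~[]((c -> b) | (b -> c)), 0
2. ~((c -> b) | (b -> c)), 1
3. ~(c -> b), 1
4. ~(b -> c), 1
5. c, 1
6. ~b, 1
7. b, 1
8. ~c, 1
Accessibility: 0R1
Branch closes: b and ~b both at 1.
Every branch of the negation's tableau closes; the branch above is one of them.

Valid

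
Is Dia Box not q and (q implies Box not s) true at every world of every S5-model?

Tableau for the negation not (Dia Box not q and (q implies Box not s)):
1. not (Dia Box not q and (q implies Box not s)), w0
2. not (q implies Box not s), w0
3. q, w0
4. not Box not s, w0
5. s, w1
Accessibility: w0Rw0, w0Rw1, w1Rw0, w1Rw1
The negation has an open branch (countermodel exists).

Invalid (countermodel exists)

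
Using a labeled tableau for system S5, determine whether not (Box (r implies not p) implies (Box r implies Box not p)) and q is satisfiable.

No, unsatisfiable

1. not (Box (r implies not p) implies (Box r implies Box not p)) and q, w0
2. not (Box (r implies not p) implies (Box r implies Box not p)), w0
3. q, w0
4. Box (r implies not p), w0
5. not (Box r implies Box not p), w0
6. Box r, w0
7. not Box not p, w0
8. r implies not p, w0
9. r, w0
10. not p, w0
11. p, w1
12. r implies not p, w1
13. r, w1
14. not p, w1
Accessibility: w0Rw0, w0Rw1, w1Rw0, w1Rw1
Branch closes: p and not p both at w1.
All branches of the tableau close; one closing branch shown above.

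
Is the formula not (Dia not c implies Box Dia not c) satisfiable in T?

Satisfiable (open branch found)

1. not (Dia not c implies Box Dia not c), w0
2. Dia not c, w0   [neg-implies-rule on 1]
3. not Box Dia not c, w0   [neg-implies-rule on 1]
4. not c, w1   [Dia-rule on 2: fresh world w1, w0Rw1]
5. not Dia not c, w2   [neg-Box-rule on 3: fresh world w2, w0Rw2]
6. c, w2   [neg-Dia-rule on 5 via w2Rw2]
Accessibility: w0Rw0, w0Rw1, w0Rw2, w1Rw1, w2Rw2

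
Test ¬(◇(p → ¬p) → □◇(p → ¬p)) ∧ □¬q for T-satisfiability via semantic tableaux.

1. ¬(◇(p → ¬p) → □◇(p → ¬p)) ∧ □¬q, 0
2. ¬(◇(p → ¬p) → □◇(p → ¬p)), 0
3. □¬q, 0
4. ◇(p → ¬p), 0
5. ¬□◇(p → ¬p), 0
6. ¬q, 0
7. p → ¬p, 1
8. ¬q, 1
9. ¬p, 1
10. ¬◇(p → ¬p), 2
11. ¬q, 2
12. ¬(p → ¬p), 2
13. p, 2
Accessibility: 0R0, 0R1, 0R2, 1R1, 2R2

Yes, satisfiable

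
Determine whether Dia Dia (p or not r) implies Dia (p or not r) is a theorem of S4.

Tableau for the negation not (Dia Dia (p or not r) implies Dia (p or not r)):
1. not (Dia Dia (p or not r) implies Dia (p or not r)), w0
2. Dia Dia (p or not r), w0
3. not Dia (p or not r), w0
4. not (p or not r), w0
5. not p, w0
6. r, w0
7. Dia (p or not r), w1
8. not (p or not r), w1
9. not p, w1
10. r, w1
11. p or not r, w2
12. not (p or not r), w2
13. not p, w2
14. r, w2
15. not r, w2
Accessibility: w0Rw0, w0Rw1, w0Rw2, w1Rw1, w1Rw2, w2Rw2
Branch closes: r and not r both at w2.
Every branch of the negation's tableau closes; the branch above is one of them.

Valid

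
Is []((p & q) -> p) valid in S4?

Valid in S4

Tableau for the negation ~[]((p & q) -> p):
1. ~[]((p & q) -> p), w0
2. ~((p & q) -> p), w1
3. p & q, w1
4. ~p, w1
5. p, w1
6. q, w1
Accessibility: w0Rw0, w0Rw1, w1Rw1
Branch closes: p and ~p both at w1.
All branches of the negation close; one closing branch shown above.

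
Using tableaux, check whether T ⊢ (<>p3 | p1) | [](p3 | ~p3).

Tableau for the negation ~((<>p3 | p1) | [](p3 | ~p3)):
1. ~((<>p3 | p1) | [](p3 | ~p3)), w0
2. ~(<>p3 | p1), w0
3. ~[](p3 | ~p3), w0
4. ~<>p3, w0
5. ~p1, w0
6. ~p3, w0
7. ~(p3 | ~p3), w1
8. ~p3, w1
9. p3, w1
Accessibility: w0Rw0, w0Rw1, w1Rw1
Branch closes: p3 and ~p3 both at w1.
Every branch of the negation's tableau closes; the branch above is one of them.

Valid in T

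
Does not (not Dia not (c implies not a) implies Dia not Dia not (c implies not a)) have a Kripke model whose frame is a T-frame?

No, unsatisfiable

1. not (not Dia not (c implies not a) implies Dia not Dia not (c implies not a)), u
2. not Dia not (c implies not a), u   [neg-implies-rule on 1]
3. not Dia not Dia not (c implies not a), u   [neg-implies-rule on 1]
4. c implies not a, u   [neg-Dia-rule on 2 via uRu]
5. Dia not (c implies not a), u   [neg-Dia-rule on 3 via uRu]
6. not a, u   [implies-rule on 4 (branches; this branch)]
7. not (c implies not a), v   [Dia-rule on 5: fresh world v, uRv]
8. c, v   [neg-implies-rule on 7]
9. a, v   [neg-implies-rule on 7]
10. c implies not a, v   [neg-Dia-rule on 2 via uRv]
11. Dia not (c implies not a), v   [neg-Dia-rule on 3 via uRv]
12. not a, v   [implies-rule on 10 (branches; this branch)]
Accessibility: uRu, uRv, vRv
Branch closes: a and not a both at v.
(One branch shown.) All branches close.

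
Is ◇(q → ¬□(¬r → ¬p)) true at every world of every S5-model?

Not valid

Tableau for the negation ¬◇(q → ¬□(¬r → ¬p)):
1. ¬◇(q → ¬□(¬r → ¬p)), u
2. ¬(q → ¬□(¬r → ¬p)), u   [¬◇-rule on 1 via uRu]
3. q, u   [¬→-rule on 2]
4. □(¬r → ¬p), u   [¬→-rule on 2]
5. ¬r → ¬p, u   [□-rule on 4 via uRu]
6. ¬p, u   [→-rule on 5 (branches; this branch)]
Accessibility: uRu
The negation has an open branch (countermodel exists).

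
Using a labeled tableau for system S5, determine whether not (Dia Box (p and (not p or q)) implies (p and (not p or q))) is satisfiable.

1. not (Dia Box (p and (not p or q)) implies (p and (not p or q))), w0
2. Dia Box (p and (not p or q)), w0
3. not (p and (not p or q)), w0
4. not (not p or q), w0
5. p, w0
6. not q, w0
7. Box (p and (not p or q)), w1
8. p and (not p or q), w0
9. not p or q, w0
10. p and (not p or q), w1
11. p, w1
12. not p or q, w1
13. q, w0
Accessibility: w0Rw0, w0Rw1, w1Rw0, w1Rw1
Branch closes: q and not q both at w0.
All branches of the tableau close; one closing branch shown above.

Unsatisfiable (every branch closes)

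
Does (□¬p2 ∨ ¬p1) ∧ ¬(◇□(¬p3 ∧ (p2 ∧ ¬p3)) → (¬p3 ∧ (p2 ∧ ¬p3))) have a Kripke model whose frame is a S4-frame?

1. (□¬p2 ∨ ¬p1) ∧ ¬(◇□(¬p3 ∧ (p2 ∧ ¬p3)) → (¬p3 ∧ (p2 ∧ ¬p3))), u
2. □¬p2 ∨ ¬p1, u
3. ¬(◇□(¬p3 ∧ (p2 ∧ ¬p3)) → (¬p3 ∧ (p2 ∧ ¬p3))), u
4. ◇□(¬p3 ∧ (p2 ∧ ¬p3)), u
5. ¬(¬p3 ∧ (p2 ∧ ¬p3)), u
6. ¬p1, u
7. ¬(p2 ∧ ¬p3), u
8. p3, u
9. □(¬p3 ∧ (p2 ∧ ¬p3)), v
10. ¬p3 ∧ (p2 ∧ ¬p3), v
11. ¬p3, v
12. p2 ∧ ¬p3, v
13. p2, v
Accessibility: uRu, uRv, vRv

Satisfiable (open branch found)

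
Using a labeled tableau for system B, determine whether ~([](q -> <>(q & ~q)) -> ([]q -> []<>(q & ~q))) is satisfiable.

No, unsatisfiable

1. ~([](q -> <>(q & ~q)) -> ([]q -> []<>(q & ~q))), w0
2. [](q -> <>(q & ~q)), w0
3. ~([]q -> []<>(q & ~q)), w0
4. []q, w0
5. ~[]<>(q & ~q), w0
6. q -> <>(q & ~q), w0
7. q, w0
8. <>(q & ~q), w0
9. ~<>(q & ~q), w1
10. q -> <>(q & ~q), w1
11. q, w1
12. ~(q & ~q), w0
13. ~(q & ~q), w1
14. <>(q & ~q), w1
15. q & ~q, w2
16. q, w2
17. ~q, w2
Accessibility: w0Rw0, w0Rw1, w0Rw2, w1Rw0, w1Rw1, w2Rw0, w2Rw2
Branch closes: q and ~q both at w2.
All branches of the tableau close; one closing branch shown above.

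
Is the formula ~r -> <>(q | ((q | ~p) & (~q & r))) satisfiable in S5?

Yes, satisfiable

1. ~r -> <>(q | ((q | ~p) & (~q & r))), u
2. <>(q | ((q | ~p) & (~q & r))), u
3. q | ((q | ~p) & (~q & r)), v
4. (q | ~p) & (~q & r), v
5. q | ~p, v
6. ~q & r, v
7. ~q, v
8. r, v
9. ~p, v
Accessibility: uRu, uRv, vRu, vRv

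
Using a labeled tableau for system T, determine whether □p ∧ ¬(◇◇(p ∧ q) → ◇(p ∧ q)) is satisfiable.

Satisfiable (open branch found)

1. □p ∧ ¬(◇◇(p ∧ q) → ◇(p ∧ q)), w0
2. □p, w0
3. ¬(◇◇(p ∧ q) → ◇(p ∧ q)), w0
4. ◇◇(p ∧ q), w0
5. ¬◇(p ∧ q), w0
6. p, w0
7. ¬(p ∧ q), w0
8. ¬q, w0
9. ◇(p ∧ q), w1
10. p, w1
11. ¬(p ∧ q), w1
12. ¬q, w1
13. p ∧ q, w2
14. p, w2
15. q, w2
Accessibility: w0Rw0, w0Rw1, w1Rw1, w1Rw2, w2Rw2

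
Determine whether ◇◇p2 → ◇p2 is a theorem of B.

No, not valid

Tableau for the negation ¬(◇◇p2 → ◇p2):
1. ¬(◇◇p2 → ◇p2), w0
2. ◇◇p2, w0
3. ¬◇p2, w0
4. ¬p2, w0
5. ◇p2, w1
6. ¬p2, w1
7. p2, w2
Accessibility: w0Rw0, w0Rw1, w1Rw0, w1Rw1, w1Rw2, w2Rw1, w2Rw2
The negation has an open branch (countermodel exists).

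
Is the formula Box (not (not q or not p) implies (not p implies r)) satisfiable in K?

1. Box (not (not q or not p) implies (not p implies r)), 0

Yes, satisfiable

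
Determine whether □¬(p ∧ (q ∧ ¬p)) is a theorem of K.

Valid in K

Tableau for the negation ¬□¬(p ∧ (q ∧ ¬p)):
1. ¬□¬(p ∧ (q ∧ ¬p)), 0
2. p ∧ (q ∧ ¬p), 1
3. p, 1
4. q ∧ ¬p, 1
5. q, 1
6. ¬p, 1
Accessibility: 0R1
Branch closes: p and ¬p both at 1.
All branches of the negation close; one closing branch shown above.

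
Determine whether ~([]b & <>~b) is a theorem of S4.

Tableau for the negation []b & <>~b:
1. []b & <>~b, u
2. []b, u   [&-rule on 1]
3. <>~b, u   [&-rule on 1]
4. b, u   [[]-rule on 2 via uRu]
5. ~b, v   [<>-rule on 3: fresh world v, uRv]
6. b, v   [[]-rule on 2 via uRv]
Accessibility: uRu, uRv, vRv
Branch closes: b and ~b both at v.
Every branch of the negation's tableau closes; the branch above is one of them.

Yes, valid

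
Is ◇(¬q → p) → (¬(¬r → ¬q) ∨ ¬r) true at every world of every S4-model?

Not valid

Tableau for the negation ¬(◇(¬q → p) → (¬(¬r → ¬q) ∨ ¬r)):
1. ¬(◇(¬q → p) → (¬(¬r → ¬q) ∨ ¬r)), u
2. ◇(¬q → p), u   [¬→-rule on 1]
3. ¬(¬(¬r → ¬q) ∨ ¬r), u   [¬→-rule on 1]
4. ¬r → ¬q, u   [¬∨-rule on 3]
5. r, u   [¬∨-rule on 3]
6. ¬q, u   [→-rule on 4 (branches; this branch)]
7. ¬q → p, v   [◇-rule on 2: fresh world v, uRv]
8. p, v   [→-rule on 7 (branches; this branch)]
Accessibility: uRu, uRv, vRv
The negation has an open branch (countermodel exists).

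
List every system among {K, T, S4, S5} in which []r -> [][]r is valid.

T-tableau for the negation ~([]r -> [][]r):
1. ~([]r -> [][]r), u
2. []r, u
3. ~[][]r, u
4. r, u
5. ~[]r, v
6. r, v
7. ~r, w
Accessibility: uRu, uRv, vRv, vRw, wRw
Complete open branch: countermodel on a T-frame, so not valid in T, nor in K (the same frame is also a K-frame).
S4-tableau for the negation ~([]r -> [][]r):
1. ~([]r -> [][]r), u
2. []r, u
3. ~[][]r, u
4. r, u
5. ~[]r, v
6. r, v
7. ~r, w
8. r, w
Accessibility: uRu, uRv, uRw, vRv, vRw, wRw
Branch closes: r and ~r both at w.
Every branch closes (one shown): valid in S4, hence also in S5 (every theorem of S4 is a theorem of S5).

S4, S5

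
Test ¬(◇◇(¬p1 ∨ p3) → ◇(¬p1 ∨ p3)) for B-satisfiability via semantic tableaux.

1. ¬(◇◇(¬p1 ∨ p3) → ◇(¬p1 ∨ p3)), w0
2. ◇◇(¬p1 ∨ p3), w0   [¬→-rule on 1]
3. ¬◇(¬p1 ∨ p3), w0   [¬→-rule on 1]
4. ¬(¬p1 ∨ p3), w0   [¬◇-rule on 3 via w0Rw0]
5. p1, w0   [¬∨-rule on 4]
6. ¬p3, w0   [¬∨-rule on 4]
7. ◇(¬p1 ∨ p3), w1   [◇-rule on 2: fresh world w1, w0Rw1]
8. ¬(¬p1 ∨ p3), w1   [¬◇-rule on 3 via w0Rw1]
9. p1, w1   [¬∨-rule on 8]
10. ¬p3, w1   [¬∨-rule on 8]
11. ¬p1 ∨ p3, w2   [◇-rule on 7: fresh world w2, w1Rw2]
12. p3, w2   [∨-rule on 11 (branches; this branch)]
Accessibility: w0Rw0, w0Rw1, w1Rw0, w1Rw1, w1Rw2, w2Rw1, w2Rw2

Satisfiable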